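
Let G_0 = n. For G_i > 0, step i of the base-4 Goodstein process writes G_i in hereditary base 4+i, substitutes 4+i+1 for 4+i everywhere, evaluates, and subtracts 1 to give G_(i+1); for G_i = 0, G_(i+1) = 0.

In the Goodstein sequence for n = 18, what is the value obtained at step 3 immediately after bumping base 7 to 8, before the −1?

base 4: 18 = 4^2 + 2; at 5: 5^2 + 2 = 27; next = 26
base 5: 26 = 5^2 + 1; at 6: 6^2 + 1 = 37; next = 36
base 6: 36 = 6^2; at 7: 7^2 = 49; next = 48

54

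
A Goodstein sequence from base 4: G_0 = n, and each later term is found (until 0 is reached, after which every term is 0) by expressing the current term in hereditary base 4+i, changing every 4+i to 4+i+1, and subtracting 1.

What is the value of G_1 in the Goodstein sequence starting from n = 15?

17

(0) 15|_4 = 3·4 + 3 ↦ 3·5 + 3|_5 = 18 ⇒ 17
(1) 17|_5 = 3·5 + 2 ↦ 3·6 + 2|_6 = 20 ⇒ 19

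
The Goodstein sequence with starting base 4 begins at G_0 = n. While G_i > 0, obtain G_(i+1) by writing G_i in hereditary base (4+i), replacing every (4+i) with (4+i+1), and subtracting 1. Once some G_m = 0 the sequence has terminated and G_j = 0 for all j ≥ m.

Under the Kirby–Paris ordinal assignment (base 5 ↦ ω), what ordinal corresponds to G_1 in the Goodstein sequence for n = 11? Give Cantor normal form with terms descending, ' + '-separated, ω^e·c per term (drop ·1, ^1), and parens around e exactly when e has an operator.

ω·2 + 2

base 4: 11 = 2·4 + 3; at 5: 2·5 + 3 = 13; next = 12
base 5: 12 = 2·5 + 2; at 6: 2·6 + 2 = 14; next = 13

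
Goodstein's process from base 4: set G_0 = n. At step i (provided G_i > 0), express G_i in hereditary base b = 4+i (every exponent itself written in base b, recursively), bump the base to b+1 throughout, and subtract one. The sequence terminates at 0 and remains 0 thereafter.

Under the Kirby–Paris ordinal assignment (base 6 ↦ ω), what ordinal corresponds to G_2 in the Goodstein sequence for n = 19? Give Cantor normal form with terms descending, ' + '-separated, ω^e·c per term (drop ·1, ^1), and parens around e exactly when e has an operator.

[0] 19 ≡ 4^2 + 3 (base 4). Lift 5: 28. −1: 27.
[1] 27 ≡ 5^2 + 2 (base 5). Lift 6: 38. −1: 37.

ω^2 + 1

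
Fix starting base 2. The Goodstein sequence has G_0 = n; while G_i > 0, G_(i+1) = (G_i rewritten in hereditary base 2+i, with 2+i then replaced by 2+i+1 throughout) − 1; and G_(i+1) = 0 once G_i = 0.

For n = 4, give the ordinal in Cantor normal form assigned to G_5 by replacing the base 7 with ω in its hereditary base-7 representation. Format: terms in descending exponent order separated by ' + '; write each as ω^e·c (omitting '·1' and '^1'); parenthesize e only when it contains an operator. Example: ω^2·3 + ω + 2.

G_0 = 4. HB_2(4) = 2^2. Bump = 27. G_1 = 26.
G_1 = 26. HB_3(26) = 2·3^2 + 2·3 + 2. Bump = 42. G_2 = 41.
G_2 = 41. HB_4(41) = 2·4^2 + 2·4 + 1. Bump = 61. G_3 = 60.
G_3 = 60. HB_5(60) = 2·5^2 + 2·5. Bump = 84. G_4 = 83.
G_4 = 83. HB_6(83) = 2·6^2 + 6 + 5. Bump = 110. G_5 = 109.
G_5 = 109. HB_7(109) = 2·7^2 + 7 + 4. Bump = 140. G_6 = 139.

ω^2·2 + ω + 4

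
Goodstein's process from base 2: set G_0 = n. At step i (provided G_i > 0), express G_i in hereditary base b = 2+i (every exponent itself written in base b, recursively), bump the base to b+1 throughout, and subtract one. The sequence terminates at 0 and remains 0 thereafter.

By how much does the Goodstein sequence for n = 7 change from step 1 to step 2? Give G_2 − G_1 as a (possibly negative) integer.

G_0 = 7. HB_2(7) = 2^2 + 2 + 1. Bump = 31. G_1 = 30.
G_1 = 30. HB_3(30) = 3^3 + 3. Bump = 260. G_2 = 259.

229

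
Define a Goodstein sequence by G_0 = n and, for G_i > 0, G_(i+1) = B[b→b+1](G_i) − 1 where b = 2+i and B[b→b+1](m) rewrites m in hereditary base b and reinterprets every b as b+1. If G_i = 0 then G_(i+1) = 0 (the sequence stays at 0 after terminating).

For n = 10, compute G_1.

(0) 10|_2 = 2^(2 + 1) + 2 ↦ 3^(3 + 1) + 3|_3 = 84 ⇒ 83
(1) 83|_3 = 3^(3 + 1) + 2 ↦ 4^(4 + 1) + 2|_4 = 1026 ⇒ 1025

83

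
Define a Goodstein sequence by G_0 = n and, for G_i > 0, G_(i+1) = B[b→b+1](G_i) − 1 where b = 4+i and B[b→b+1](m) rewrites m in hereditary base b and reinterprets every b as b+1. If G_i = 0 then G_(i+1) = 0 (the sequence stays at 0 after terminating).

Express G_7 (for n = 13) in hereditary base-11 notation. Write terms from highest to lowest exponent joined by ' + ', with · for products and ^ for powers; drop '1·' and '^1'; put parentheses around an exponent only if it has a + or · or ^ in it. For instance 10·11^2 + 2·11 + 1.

2·11

(0) 13|_4 = 3·4 + 1 ↦ 3·5 + 1|_5 = 16 ⇒ 15
(1) 15|_5 = 3·5 ↦ 3·6|_6 = 18 ⇒ 17
(2) 17|_6 = 2·6 + 5 ↦ 2·7 + 5|_7 = 19 ⇒ 18
(3) 18|_7 = 2·7 + 4 ↦ 2·8 + 4|_8 = 20 ⇒ 19
(4) 19|_8 = 2·8 + 3 ↦ 2·9 + 3|_9 = 21 ⇒ 20
(5) 20|_9 = 2·9 + 2 ↦ 2·10 + 2|_10 = 22 ⇒ 21
(6) 21|_10 = 2·10 + 1 ↦ 2·11 + 1|_11 = 23 ⇒ 22
(7) 22|_11 = 2·11 ↦ 2·12|_12 = 24 ⇒ 23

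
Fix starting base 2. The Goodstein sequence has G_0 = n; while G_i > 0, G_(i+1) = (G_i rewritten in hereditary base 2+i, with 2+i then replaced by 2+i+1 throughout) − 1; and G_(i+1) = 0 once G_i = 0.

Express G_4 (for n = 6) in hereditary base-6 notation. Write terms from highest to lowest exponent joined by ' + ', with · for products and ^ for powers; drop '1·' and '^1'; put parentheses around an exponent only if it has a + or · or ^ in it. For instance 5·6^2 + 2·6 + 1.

5·6^5 + 5·6^4 + 5·6^3 + 5·6^2 + 5·6 + 5

base 2: 6 = 2^2 + 2; at 3: 3^3 + 3 = 30; next = 29
base 3: 29 = 3^3 + 2; at 4: 4^4 + 2 = 258; next = 257
base 4: 257 = 4^4 + 1; at 5: 5^5 + 1 = 3126; next = 3125
base 5: 3125 = 5^5; at 6: 6^6 = 46656; next = 46655
base 6: 46655 = 5·6^5 + 5·6^4 + 5·6^3 + 5·6^2 + 5·6 + 5; at 7: 5·7^5 + 5·7^4 + 5·7^3 + 5·7^2 + 5·7 + 5 = 98040; next = 98039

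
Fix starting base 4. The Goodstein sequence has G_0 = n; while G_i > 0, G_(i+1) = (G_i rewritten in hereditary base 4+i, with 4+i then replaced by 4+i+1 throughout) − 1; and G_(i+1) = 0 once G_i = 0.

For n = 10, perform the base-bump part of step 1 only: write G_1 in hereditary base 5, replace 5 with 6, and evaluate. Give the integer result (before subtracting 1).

10 —HB4→ 2·4 + 2 —bump→ 2·5 + 2 = 12 —(−1)→ 11
11 —HB5→ 2·5 + 1 —bump→ 2·6 + 1 = 13 —(−1)→ 12

13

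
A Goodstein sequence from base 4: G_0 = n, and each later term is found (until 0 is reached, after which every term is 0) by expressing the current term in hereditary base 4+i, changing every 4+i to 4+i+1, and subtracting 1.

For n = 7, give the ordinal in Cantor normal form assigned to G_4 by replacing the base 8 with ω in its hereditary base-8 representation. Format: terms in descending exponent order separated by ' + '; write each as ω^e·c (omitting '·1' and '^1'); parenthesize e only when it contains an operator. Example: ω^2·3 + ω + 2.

G_0 = 7. HB_4(7) = 4 + 3. Bump = 8. G_1 = 7.
G_1 = 7. HB_5(7) = 5 + 2. Bump = 8. G_2 = 7.
G_2 = 7. HB_6(7) = 6 + 1. Bump = 8. G_3 = 7.
G_3 = 7. HB_7(7) = 7. Bump = 8. G_4 = 7.
G_4 = 7. HB_8(7) = 7. Bump = 7. G_5 = 6.

7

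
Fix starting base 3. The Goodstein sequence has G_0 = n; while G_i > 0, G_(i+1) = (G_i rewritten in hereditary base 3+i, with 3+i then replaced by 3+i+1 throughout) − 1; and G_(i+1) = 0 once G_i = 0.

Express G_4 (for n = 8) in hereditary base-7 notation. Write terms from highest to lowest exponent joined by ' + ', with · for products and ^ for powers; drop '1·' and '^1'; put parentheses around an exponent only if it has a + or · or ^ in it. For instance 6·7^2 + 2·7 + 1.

7 + 4

8 —HB3→ 2·3 + 2 —bump→ 2·4 + 2 = 10 —(−1)→ 9
9 —HB4→ 2·4 + 1 —bump→ 2·5 + 1 = 11 —(−1)→ 10
10 —HB5→ 2·5 —bump→ 2·6 = 12 —(−1)→ 11
11 —HB6→ 6 + 5 —bump→ 7 + 5 = 12 —(−1)→ 11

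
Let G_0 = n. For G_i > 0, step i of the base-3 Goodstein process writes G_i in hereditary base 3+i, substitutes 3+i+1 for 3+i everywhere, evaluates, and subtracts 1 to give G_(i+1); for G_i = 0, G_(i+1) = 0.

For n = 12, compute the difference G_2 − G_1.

G_0 = 12. HB_3(12) = 3^2 + 3. Bump = 20. G_1 = 19.
G_1 = 19. HB_4(19) = 4^2 + 3. Bump = 28. G_2 = 27.

8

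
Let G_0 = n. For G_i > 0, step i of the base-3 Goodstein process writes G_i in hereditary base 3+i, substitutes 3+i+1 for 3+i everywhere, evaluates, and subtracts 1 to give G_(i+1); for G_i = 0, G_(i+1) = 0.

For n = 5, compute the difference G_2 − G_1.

0

base 3: 5 = 3 + 2; at 4: 4 + 2 = 6; next = 5
base 4: 5 = 4 + 1; at 5: 5 + 1 = 6; next = 5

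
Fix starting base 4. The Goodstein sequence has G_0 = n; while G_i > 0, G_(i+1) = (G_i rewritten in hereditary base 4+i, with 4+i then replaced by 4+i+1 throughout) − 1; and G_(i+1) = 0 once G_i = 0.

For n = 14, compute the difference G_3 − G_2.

2

step 0: 14 = 3·4 + 2; sub 5 for 4: 3·5 + 2; = 17; G_1 = 17−1 = 16
step 1: 16 = 3·5 + 1; sub 6 for 5: 3·6 + 1; = 19; G_2 = 19−1 = 18
step 2: 18 = 3·6; sub 7 for 6: 3·7; = 21; G_3 = 21−1 = 20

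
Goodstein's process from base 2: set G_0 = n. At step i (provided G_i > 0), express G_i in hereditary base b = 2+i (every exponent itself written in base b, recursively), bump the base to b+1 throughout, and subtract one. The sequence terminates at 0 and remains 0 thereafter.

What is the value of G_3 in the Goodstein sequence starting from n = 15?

18752

i=0: 15 = 2^(2 + 1) + 2^2 + 2 + 1 (b=2); 2→3: 3^(3 + 1) + 3^3 + 3 + 1 = 112; 112−1 = 111
i=1: 111 = 3^(3 + 1) + 3^3 + 3 (b=3); 3→4: 4^(4 + 1) + 4^4 + 4 = 1284; 1284−1 = 1283
i=2: 1283 = 4^(4 + 1) + 4^4 + 3 (b=4); 4→5: 5^(5 + 1) + 5^5 + 3 = 18753; 18753−1 = 18752
i=3: 18752 = 5^(5 + 1) + 5^5 + 2 (b=5); 5→6: 6^(6 + 1) + 6^6 + 2 = 326594; 326594−1 = 326593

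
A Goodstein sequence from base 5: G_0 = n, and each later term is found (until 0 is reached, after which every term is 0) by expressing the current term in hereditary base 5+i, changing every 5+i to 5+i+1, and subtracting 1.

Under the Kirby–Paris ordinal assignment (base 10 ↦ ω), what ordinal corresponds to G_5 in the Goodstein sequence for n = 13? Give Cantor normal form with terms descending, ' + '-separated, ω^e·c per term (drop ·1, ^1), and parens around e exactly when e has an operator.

ω + 7

step 0: 13 = 2·5 + 3; sub 6 for 5: 2·6 + 3; = 15; G_1 = 15−1 = 14
step 1: 14 = 2·6 + 2; sub 7 for 6: 2·7 + 2; = 16; G_2 = 16−1 = 15
step 2: 15 = 2·7 + 1; sub 8 for 7: 2·8 + 1; = 17; G_3 = 17−1 = 16
step 3: 16 = 2·8; sub 9 for 8: 2·9; = 18; G_4 = 18−1 = 17
step 4: 17 = 9 + 8; sub 10 for 9: 10 + 8; = 18; G_5 = 18−1 = 17
step 5: 17 = 10 + 7; sub 11 for 10: 11 + 7; = 18; G_6 = 18−1 = 17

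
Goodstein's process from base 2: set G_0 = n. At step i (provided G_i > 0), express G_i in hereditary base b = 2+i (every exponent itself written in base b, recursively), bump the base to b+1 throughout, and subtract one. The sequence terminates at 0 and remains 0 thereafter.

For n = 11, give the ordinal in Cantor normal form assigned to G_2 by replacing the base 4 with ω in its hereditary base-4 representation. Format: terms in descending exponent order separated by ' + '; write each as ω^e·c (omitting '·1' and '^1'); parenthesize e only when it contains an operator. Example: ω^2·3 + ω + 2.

ω^(ω + 1) + 3

11 —HB2→ 2^(2 + 1) + 2 + 1 —bump→ 3^(3 + 1) + 3 + 1 = 85 —(−1)→ 84
84 —HB3→ 3^(3 + 1) + 3 —bump→ 4^(4 + 1) + 4 = 1028 —(−1)→ 1027
1027 —HB4→ 4^(4 + 1) + 3 —bump→ 5^(5 + 1) + 3 = 15628 —(−1)→ 15627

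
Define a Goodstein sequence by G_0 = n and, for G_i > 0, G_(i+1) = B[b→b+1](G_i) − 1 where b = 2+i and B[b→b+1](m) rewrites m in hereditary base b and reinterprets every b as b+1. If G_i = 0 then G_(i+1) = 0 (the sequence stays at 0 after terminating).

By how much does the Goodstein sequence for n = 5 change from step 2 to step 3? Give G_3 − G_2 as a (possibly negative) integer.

(0) 5|_2 = 2^2 + 1 ↦ 3^3 + 1|_3 = 28 ⇒ 27
(1) 27|_3 = 3^3 ↦ 4^4|_4 = 256 ⇒ 255
(2) 255|_4 = 3·4^3 + 3·4^2 + 3·4 + 3 ↦ 3·5^3 + 3·5^2 + 3·5 + 3|_5 = 468 ⇒ 467

212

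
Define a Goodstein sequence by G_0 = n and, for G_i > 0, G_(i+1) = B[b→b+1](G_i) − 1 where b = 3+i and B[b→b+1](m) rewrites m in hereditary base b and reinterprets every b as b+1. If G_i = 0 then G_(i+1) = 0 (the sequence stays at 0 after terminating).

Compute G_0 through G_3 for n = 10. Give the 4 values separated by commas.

G_0=10  [base 3] 3^2 + 1  →[3↦4]→  4^2 + 1 = 17  −1 ⇒ G_1=16
G_1=16  [base 4] 4^2  →[4↦5]→  5^2 = 25  −1 ⇒ G_2=24
G_2=24  [base 5] 4·5 + 4  →[5↦6]→  4·6 + 4 = 28  −1 ⇒ G_3=27

10, 16, 24, 27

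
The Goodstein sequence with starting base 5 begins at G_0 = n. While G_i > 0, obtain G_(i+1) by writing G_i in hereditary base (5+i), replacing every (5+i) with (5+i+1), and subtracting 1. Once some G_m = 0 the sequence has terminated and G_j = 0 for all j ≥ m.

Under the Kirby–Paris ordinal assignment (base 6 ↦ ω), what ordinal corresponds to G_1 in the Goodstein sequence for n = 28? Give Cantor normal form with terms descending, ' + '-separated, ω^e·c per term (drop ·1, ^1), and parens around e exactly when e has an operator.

28 —HB5→ 5^2 + 3 —bump→ 6^2 + 3 = 39 —(−1)→ 38
38 —HB6→ 6^2 + 2 —bump→ 7^2 + 2 = 51 —(−1)→ 50

ω^2 + 2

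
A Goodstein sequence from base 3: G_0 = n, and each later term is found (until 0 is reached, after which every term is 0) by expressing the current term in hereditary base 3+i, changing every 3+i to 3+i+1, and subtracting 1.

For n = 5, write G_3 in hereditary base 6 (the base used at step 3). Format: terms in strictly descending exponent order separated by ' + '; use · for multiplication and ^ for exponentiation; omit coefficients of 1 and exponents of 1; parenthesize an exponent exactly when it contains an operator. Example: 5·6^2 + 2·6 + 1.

G_0=5  [base 3] 3 + 2  →[3↦4]→  4 + 2 = 6  −1 ⇒ G_1=5
G_1=5  [base 4] 4 + 1  →[4↦5]→  5 + 1 = 6  −1 ⇒ G_2=5
G_2=5  [base 5] 5  →[5↦6]→  6 = 6  −1 ⇒ G_3=5

5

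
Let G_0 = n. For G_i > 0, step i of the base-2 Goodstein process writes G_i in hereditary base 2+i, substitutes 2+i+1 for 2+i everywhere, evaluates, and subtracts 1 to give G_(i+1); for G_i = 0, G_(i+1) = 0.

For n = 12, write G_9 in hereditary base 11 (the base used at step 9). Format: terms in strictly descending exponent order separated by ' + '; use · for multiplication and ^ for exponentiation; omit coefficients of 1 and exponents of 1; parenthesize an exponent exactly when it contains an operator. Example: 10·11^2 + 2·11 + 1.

11^(11 + 1) + 2·11^2 + 11

G_0=12  [base 2] 2^(2 + 1) + 2^2  →[2↦3]→  3^(3 + 1) + 3^3 = 108  −1 ⇒ G_1=107
G_1=107  [base 3] 3^(3 + 1) + 2·3^2 + 2·3 + 2  →[3↦4]→  4^(4 + 1) + 2·4^2 + 2·4 + 2 = 1066  −1 ⇒ G_2=1065
G_2=1065  [base 4] 4^(4 + 1) + 2·4^2 + 2·4 + 1  →[4↦5]→  5^(5 + 1) + 2·5^2 + 2·5 + 1 = 15686  −1 ⇒ G_3=15685
G_3=15685  [base 5] 5^(5 + 1) + 2·5^2 + 2·5  →[5↦6]→  6^(6 + 1) + 2·6^2 + 2·6 = 280020  −1 ⇒ G_4=280019
G_4=280019  [base 6] 6^(6 + 1) + 2·6^2 + 6 + 5  →[6↦7]→  7^(7 + 1) + 2·7^2 + 7 + 5 = 5764911  −1 ⇒ G_5=5764910
G_5=5764910  [base 7] 7^(7 + 1) + 2·7^2 + 7 + 4  →[7↦8]→  8^(8 + 1) + 2·8^2 + 8 + 4 = 134217868  −1 ⇒ G_6=134217867
G_6=134217867  [base 8] 8^(8 + 1) + 2·8^2 + 8 + 3  →[8↦9]→  9^(9 + 1) + 2·9^2 + 9 + 3 = 3486784575  −1 ⇒ G_7=3486784574
G_7=3486784574  [base 9] 9^(9 + 1) + 2·9^2 + 9 + 2  →[9↦10]→  10^(10 + 1) + 2·10^2 + 10 + 2 = 100000000212  −1 ⇒ G_8=100000000211
G_8=100000000211  [base 10] 10^(10 + 1) + 2·10^2 + 10 + 1  →[10↦11]→  11^(11 + 1) + 2·11^2 + 11 + 1 = 3138428376975  −1 ⇒ G_9=3138428376974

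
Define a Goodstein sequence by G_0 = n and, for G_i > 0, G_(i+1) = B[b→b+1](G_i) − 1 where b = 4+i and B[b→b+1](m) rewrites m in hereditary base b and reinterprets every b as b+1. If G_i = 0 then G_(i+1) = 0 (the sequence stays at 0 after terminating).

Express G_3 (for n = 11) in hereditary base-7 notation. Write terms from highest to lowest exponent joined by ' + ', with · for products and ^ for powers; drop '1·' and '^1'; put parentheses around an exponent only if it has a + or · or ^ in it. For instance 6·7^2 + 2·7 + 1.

11 —HB4→ 2·4 + 3 —bump→ 2·5 + 3 = 13 —(−1)→ 12
12 —HB5→ 2·5 + 2 —bump→ 2·6 + 2 = 14 —(−1)→ 13
13 —HB6→ 2·6 + 1 —bump→ 2·7 + 1 = 15 —(−1)→ 14

2·7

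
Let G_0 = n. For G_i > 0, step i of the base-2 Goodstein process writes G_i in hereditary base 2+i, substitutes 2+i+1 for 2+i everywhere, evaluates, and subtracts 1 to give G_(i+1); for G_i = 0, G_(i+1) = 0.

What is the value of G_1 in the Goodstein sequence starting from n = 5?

27

(0) 5|_2 = 2^2 + 1 ↦ 3^3 + 1|_3 = 28 ⇒ 27
(1) 27|_3 = 3^3 ↦ 4^4|_4 = 256 ⇒ 255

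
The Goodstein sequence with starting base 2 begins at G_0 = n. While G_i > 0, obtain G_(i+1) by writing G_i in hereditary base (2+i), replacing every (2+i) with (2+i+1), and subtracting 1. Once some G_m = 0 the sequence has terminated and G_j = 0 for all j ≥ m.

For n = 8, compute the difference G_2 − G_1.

G_0 = 8. HB_2(8) = 2^(2 + 1). Bump = 81. G_1 = 80.
G_1 = 80. HB_3(80) = 2·3^3 + 2·3^2 + 2·3 + 2. Bump = 554. G_2 = 553.

473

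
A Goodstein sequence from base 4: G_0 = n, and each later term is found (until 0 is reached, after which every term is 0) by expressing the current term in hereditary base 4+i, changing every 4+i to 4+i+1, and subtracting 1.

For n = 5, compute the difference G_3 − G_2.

G_0=5  [base 4] 4 + 1  →[4↦5]→  5 + 1 = 6  −1 ⇒ G_1=5
G_1=5  [base 5] 5  →[5↦6]→  6 = 6  −1 ⇒ G_2=5
G_2=5  [base 6] 5  →[6↦7]→  5 = 5  −1 ⇒ G_3=4

-1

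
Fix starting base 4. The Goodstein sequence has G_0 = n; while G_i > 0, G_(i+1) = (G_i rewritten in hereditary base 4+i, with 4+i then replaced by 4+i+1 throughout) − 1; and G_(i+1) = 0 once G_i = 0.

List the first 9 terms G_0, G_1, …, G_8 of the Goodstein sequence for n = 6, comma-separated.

6, 6, 6, 6, 5, 4, 3, 2, 1

(0) 6|_4 = 4 + 2 ↦ 5 + 2|_5 = 7 ⇒ 6
(1) 6|_5 = 5 + 1 ↦ 6 + 1|_6 = 7 ⇒ 6
(2) 6|_6 = 6 ↦ 7|_7 = 7 ⇒ 6
(3) 6|_7 = 6 ↦ 6|_8 = 6 ⇒ 5
(4) 5|_8 = 5 ↦ 5|_9 = 5 ⇒ 4
(5) 4|_9 = 4 ↦ 4|_10 = 4 ⇒ 3
(6) 3|_10 = 3 ↦ 3|_11 = 3 ⇒ 2
(7) 2|_11 = 2 ↦ 2|_12 = 2 ⇒ 1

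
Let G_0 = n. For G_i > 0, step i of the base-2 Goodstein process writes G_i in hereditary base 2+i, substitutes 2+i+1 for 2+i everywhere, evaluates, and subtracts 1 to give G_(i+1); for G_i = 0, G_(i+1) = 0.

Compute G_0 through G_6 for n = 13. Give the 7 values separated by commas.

13 —HB2→ 2^(2 + 1) + 2^2 + 1 —bump→ 3^(3 + 1) + 3^3 + 1 = 109 —(−1)→ 108
108 —HB3→ 3^(3 + 1) + 3^3 —bump→ 4^(4 + 1) + 4^4 = 1280 —(−1)→ 1279
1279 —HB4→ 4^(4 + 1) + 3·4^3 + 3·4^2 + 3·4 + 3 —bump→ 5^(5 + 1) + 3·5^3 + 3·5^2 + 3·5 + 3 = 16093 —(−1)→ 16092
16092 —HB5→ 5^(5 + 1) + 3·5^3 + 3·5^2 + 3·5 + 2 —bump→ 6^(6 + 1) + 3·6^3 + 3·6^2 + 3·6 + 2 = 280712 —(−1)→ 280711
280711 —HB6→ 6^(6 + 1) + 3·6^3 + 3·6^2 + 3·6 + 1 —bump→ 7^(7 + 1) + 3·7^3 + 3·7^2 + 3·7 + 1 = 5765999 —(−1)→ 5765998
5765998 —HB7→ 7^(7 + 1) + 3·7^3 + 3·7^2 + 3·7 —bump→ 8^(8 + 1) + 3·8^3 + 3·8^2 + 3·8 = 134219480 —(−1)→ 134219479

13, 108, 1279, 16092, 280711, 5765998, 134219479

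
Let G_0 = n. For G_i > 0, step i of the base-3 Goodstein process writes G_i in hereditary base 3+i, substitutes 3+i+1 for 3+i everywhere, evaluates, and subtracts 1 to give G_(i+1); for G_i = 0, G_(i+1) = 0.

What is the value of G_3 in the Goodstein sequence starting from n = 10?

27

step 0: 10 = 3^2 + 1; sub 4 for 3: 4^2 + 1; = 17; G_1 = 17−1 = 16
step 1: 16 = 4^2; sub 5 for 4: 5^2; = 25; G_2 = 25−1 = 24
step 2: 24 = 4·5 + 4; sub 6 for 5: 4·6 + 4; = 28; G_3 = 28−1 = 27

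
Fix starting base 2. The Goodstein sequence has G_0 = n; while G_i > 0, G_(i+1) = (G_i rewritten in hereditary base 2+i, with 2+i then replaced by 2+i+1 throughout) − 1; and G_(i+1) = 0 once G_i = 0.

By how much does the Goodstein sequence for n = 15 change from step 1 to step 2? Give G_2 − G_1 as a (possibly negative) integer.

1172

[0] 15 ≡ 2^(2 + 1) + 2^2 + 2 + 1 (base 2). Lift 3: 112. −1: 111.
[1] 111 ≡ 3^(3 + 1) + 3^3 + 3 (base 3). Lift 4: 1284. −1: 1283.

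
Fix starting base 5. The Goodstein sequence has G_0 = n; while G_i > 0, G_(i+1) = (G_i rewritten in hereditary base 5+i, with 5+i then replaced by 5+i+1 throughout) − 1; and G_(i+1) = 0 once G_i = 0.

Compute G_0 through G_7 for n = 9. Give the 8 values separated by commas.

9, 9, 9, 9, 9, 9, 8, 7

step 0: 9 = 5 + 4; sub 6 for 5: 6 + 4; = 10; G_1 = 10−1 = 9
step 1: 9 = 6 + 3; sub 7 for 6: 7 + 3; = 10; G_2 = 10−1 = 9
step 2: 9 = 7 + 2; sub 8 for 7: 8 + 2; = 10; G_3 = 10−1 = 9
step 3: 9 = 8 + 1; sub 9 for 8: 9 + 1; = 10; G_4 = 10−1 = 9
step 4: 9 = 9; sub 10 for 9: 10; = 10; G_5 = 10−1 = 9
step 5: 9 = 9; sub 11 for 10: 9; = 9; G_6 = 9−1 = 8
step 6: 8 = 8; sub 12 for 11: 8; = 8; G_7 = 8−1 = 7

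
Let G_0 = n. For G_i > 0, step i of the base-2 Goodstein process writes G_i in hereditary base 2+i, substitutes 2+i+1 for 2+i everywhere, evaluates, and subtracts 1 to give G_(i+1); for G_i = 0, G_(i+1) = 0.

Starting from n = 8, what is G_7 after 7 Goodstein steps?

(0) 8|_2 = 2^(2 + 1) ↦ 3^(3 + 1)|_3 = 81 ⇒ 80
(1) 80|_3 = 2·3^3 + 2·3^2 + 2·3 + 2 ↦ 2·4^4 + 2·4^2 + 2·4 + 2|_4 = 554 ⇒ 553
(2) 553|_4 = 2·4^4 + 2·4^2 + 2·4 + 1 ↦ 2·5^5 + 2·5^2 + 2·5 + 1|_5 = 6311 ⇒ 6310
(3) 6310|_5 = 2·5^5 + 2·5^2 + 2·5 ↦ 2·6^6 + 2·6^2 + 2·6|_6 = 93396 ⇒ 93395
(4) 93395|_6 = 2·6^6 + 2·6^2 + 6 + 5 ↦ 2·7^7 + 2·7^2 + 7 + 5|_7 = 1647196 ⇒ 1647195
(5) 1647195|_7 = 2·7^7 + 2·7^2 + 7 + 4 ↦ 2·8^8 + 2·8^2 + 8 + 4|_8 = 33554572 ⇒ 33554571
(6) 33554571|_8 = 2·8^8 + 2·8^2 + 8 + 3 ↦ 2·9^9 + 2·9^2 + 9 + 3|_9 = 774841152 ⇒ 774841151

774841151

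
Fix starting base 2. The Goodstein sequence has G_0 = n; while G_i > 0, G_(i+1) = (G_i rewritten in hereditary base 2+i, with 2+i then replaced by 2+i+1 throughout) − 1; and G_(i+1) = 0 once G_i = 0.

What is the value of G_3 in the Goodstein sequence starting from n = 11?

11 —HB2→ 2^(2 + 1) + 2 + 1 —bump→ 3^(3 + 1) + 3 + 1 = 85 —(−1)→ 84
84 —HB3→ 3^(3 + 1) + 3 —bump→ 4^(4 + 1) + 4 = 1028 —(−1)→ 1027
1027 —HB4→ 4^(4 + 1) + 3 —bump→ 5^(5 + 1) + 3 = 15628 —(−1)→ 15627
15627 —HB5→ 5^(5 + 1) + 2 —bump→ 6^(6 + 1) + 2 = 279938 —(−1)→ 279937

15627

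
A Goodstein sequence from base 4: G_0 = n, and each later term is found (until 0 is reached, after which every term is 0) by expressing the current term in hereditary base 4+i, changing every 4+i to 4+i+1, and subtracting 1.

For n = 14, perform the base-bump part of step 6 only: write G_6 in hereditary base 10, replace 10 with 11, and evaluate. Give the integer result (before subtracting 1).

25

14 —HB4→ 3·4 + 2 —bump→ 3·5 + 2 = 17 —(−1)→ 16
16 —HB5→ 3·5 + 1 —bump→ 3·6 + 1 = 19 —(−1)→ 18
18 —HB6→ 3·6 —bump→ 3·7 = 21 —(−1)→ 20
20 —HB7→ 2·7 + 6 —bump→ 2·8 + 6 = 22 —(−1)→ 21
21 —HB8→ 2·8 + 5 —bump→ 2·9 + 5 = 23 —(−1)→ 22
22 —HB9→ 2·9 + 4 —bump→ 2·10 + 4 = 24 —(−1)→ 23
23 —HB10→ 2·10 + 3 —bump→ 2·11 + 3 = 25 —(−1)→ 24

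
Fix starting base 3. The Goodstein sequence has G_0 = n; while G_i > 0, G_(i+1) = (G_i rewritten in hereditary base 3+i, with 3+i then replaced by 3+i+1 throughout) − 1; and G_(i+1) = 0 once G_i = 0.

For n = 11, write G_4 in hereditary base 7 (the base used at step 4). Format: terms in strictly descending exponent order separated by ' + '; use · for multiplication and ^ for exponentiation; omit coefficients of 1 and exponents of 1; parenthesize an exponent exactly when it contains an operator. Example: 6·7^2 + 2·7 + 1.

11 —HB3→ 3^2 + 2 —bump→ 4^2 + 2 = 18 —(−1)→ 17
17 —HB4→ 4^2 + 1 —bump→ 5^2 + 1 = 26 —(−1)→ 25
25 —HB5→ 5^2 —bump→ 6^2 = 36 —(−1)→ 35
35 —HB6→ 5·6 + 5 —bump→ 5·7 + 5 = 40 —(−1)→ 39
39 —HB7→ 5·7 + 4 —bump→ 5·8 + 4 = 44 —(−1)→ 43

5·7 + 4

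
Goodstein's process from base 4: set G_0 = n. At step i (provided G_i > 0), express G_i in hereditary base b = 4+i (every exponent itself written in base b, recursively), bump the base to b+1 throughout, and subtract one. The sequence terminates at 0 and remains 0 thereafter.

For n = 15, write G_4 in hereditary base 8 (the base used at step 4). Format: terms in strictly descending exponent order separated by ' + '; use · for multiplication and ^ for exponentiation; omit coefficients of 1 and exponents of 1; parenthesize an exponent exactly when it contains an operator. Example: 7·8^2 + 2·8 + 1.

2·8 + 7

G_0=15  [base 4] 3·4 + 3  →[4↦5]→  3·5 + 3 = 18  −1 ⇒ G_1=17
G_1=17  [base 5] 3·5 + 2  →[5↦6]→  3·6 + 2 = 20  −1 ⇒ G_2=19
G_2=19  [base 6] 3·6 + 1  →[6↦7]→  3·7 + 1 = 22  −1 ⇒ G_3=21
G_3=21  [base 7] 3·7  →[7↦8]→  3·8 = 24  −1 ⇒ G_4=23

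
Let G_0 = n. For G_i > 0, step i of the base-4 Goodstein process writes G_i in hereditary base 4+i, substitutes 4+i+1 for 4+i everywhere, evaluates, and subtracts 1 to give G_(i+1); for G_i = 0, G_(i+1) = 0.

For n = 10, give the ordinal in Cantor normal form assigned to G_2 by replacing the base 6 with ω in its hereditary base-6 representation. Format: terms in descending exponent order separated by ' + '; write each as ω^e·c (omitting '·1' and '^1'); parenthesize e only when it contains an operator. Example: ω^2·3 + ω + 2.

G_0=10  [base 4] 2·4 + 2  →[4↦5]→  2·5 + 2 = 12  −1 ⇒ G_1=11
G_1=11  [base 5] 2·5 + 1  →[5↦6]→  2·6 + 1 = 13  −1 ⇒ G_2=12

ω·2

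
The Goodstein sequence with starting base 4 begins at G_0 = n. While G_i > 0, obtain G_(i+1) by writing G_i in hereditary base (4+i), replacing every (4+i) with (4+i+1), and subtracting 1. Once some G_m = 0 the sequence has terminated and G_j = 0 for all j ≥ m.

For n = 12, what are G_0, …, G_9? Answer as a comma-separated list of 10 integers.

12, 14, 15, 16, 17, 18, 19, 19, 19, 19

(0) 12|_4 = 3·4 ↦ 3·5|_5 = 15 ⇒ 14
(1) 14|_5 = 2·5 + 4 ↦ 2·6 + 4|_6 = 16 ⇒ 15
(2) 15|_6 = 2·6 + 3 ↦ 2·7 + 3|_7 = 17 ⇒ 16
(3) 16|_7 = 2·7 + 2 ↦ 2·8 + 2|_8 = 18 ⇒ 17
(4) 17|_8 = 2·8 + 1 ↦ 2·9 + 1|_9 = 19 ⇒ 18
(5) 18|_9 = 2·9 ↦ 2·10|_10 = 20 ⇒ 19
(6) 19|_10 = 10 + 9 ↦ 11 + 9|_11 = 20 ⇒ 19
(7) 19|_11 = 11 + 8 ↦ 12 + 8|_12 = 20 ⇒ 19
(8) 19|_12 = 12 + 7 ↦ 13 + 7|_13 = 20 ⇒ 19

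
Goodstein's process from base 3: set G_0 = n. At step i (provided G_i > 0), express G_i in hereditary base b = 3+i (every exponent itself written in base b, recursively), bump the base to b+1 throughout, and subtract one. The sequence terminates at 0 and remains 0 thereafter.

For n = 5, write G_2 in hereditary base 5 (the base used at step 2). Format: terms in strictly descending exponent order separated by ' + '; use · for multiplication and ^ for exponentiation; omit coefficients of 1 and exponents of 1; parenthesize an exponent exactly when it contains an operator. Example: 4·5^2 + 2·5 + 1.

G_0 = 5. HB_3(5) = 3 + 2. Bump = 6. G_1 = 5.
G_1 = 5. HB_4(5) = 4 + 1. Bump = 6. G_2 = 5.
G_2 = 5. HB_5(5) = 5. Bump = 6. G_3 = 5.

5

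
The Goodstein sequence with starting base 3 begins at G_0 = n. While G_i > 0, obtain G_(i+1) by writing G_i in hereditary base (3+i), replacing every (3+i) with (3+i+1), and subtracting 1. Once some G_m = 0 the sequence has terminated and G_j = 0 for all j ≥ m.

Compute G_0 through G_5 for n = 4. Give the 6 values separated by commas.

step 0: 4 = 3 + 1; sub 4 for 3: 4 + 1; = 5; G_1 = 5−1 = 4
step 1: 4 = 4; sub 5 for 4: 5; = 5; G_2 = 5−1 = 4
step 2: 4 = 4; sub 6 for 5: 4; = 4; G_3 = 4−1 = 3
step 3: 3 = 3; sub 7 for 6: 3; = 3; G_4 = 3−1 = 2
step 4: 2 = 2; sub 8 for 7: 2; = 2; G_5 = 2−1 = 1

4, 4, 4, 3, 2, 1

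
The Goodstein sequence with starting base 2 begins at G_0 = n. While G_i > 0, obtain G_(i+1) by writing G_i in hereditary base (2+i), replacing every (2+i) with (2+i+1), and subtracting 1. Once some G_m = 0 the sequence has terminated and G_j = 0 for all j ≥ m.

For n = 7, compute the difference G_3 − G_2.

2868

G_0 = 7. HB_2(7) = 2^2 + 2 + 1. Bump = 31. G_1 = 30.
G_1 = 30. HB_3(30) = 3^3 + 3. Bump = 260. G_2 = 259.
G_2 = 259. HB_4(259) = 4^4 + 3. Bump = 3128. G_3 = 3127.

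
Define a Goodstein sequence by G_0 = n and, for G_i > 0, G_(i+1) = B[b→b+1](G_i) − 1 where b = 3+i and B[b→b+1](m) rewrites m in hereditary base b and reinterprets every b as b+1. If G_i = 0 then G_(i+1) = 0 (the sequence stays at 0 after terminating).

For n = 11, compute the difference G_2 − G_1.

G_0 = 11. HB_3(11) = 3^2 + 2. Bump = 18. G_1 = 17.
G_1 = 17. HB_4(17) = 4^2 + 1. Bump = 26. G_2 = 25.

8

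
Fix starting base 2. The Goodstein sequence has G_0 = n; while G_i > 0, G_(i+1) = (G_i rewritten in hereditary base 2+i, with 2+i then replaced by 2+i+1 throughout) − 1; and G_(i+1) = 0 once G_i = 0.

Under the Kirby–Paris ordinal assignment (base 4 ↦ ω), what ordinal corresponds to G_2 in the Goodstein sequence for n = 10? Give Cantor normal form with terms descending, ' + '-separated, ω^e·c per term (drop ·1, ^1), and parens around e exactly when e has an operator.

(0) 10|_2 = 2^(2 + 1) + 2 ↦ 3^(3 + 1) + 3|_3 = 84 ⇒ 83
(1) 83|_3 = 3^(3 + 1) + 2 ↦ 4^(4 + 1) + 2|_4 = 1026 ⇒ 1025

ω^(ω + 1) + 1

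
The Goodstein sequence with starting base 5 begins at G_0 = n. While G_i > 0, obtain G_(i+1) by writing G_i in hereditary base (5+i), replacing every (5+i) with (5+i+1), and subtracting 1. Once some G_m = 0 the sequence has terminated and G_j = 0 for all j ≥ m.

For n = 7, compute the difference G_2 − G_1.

0

i=0: 7 = 5 + 2 (b=5); 5→6: 6 + 2 = 8; 8−1 = 7
i=1: 7 = 6 + 1 (b=6); 6→7: 7 + 1 = 8; 8−1 = 7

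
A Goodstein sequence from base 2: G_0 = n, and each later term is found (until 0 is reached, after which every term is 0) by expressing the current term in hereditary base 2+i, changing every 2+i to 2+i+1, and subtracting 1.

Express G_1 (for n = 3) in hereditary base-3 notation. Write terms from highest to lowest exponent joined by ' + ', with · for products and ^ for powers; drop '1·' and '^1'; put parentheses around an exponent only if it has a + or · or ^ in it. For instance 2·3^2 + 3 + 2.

3

step 0: 3 = 2 + 1; sub 3 for 2: 3 + 1; = 4; G_1 = 4−1 = 3
step 1: 3 = 3; sub 4 for 3: 4; = 4; G_2 = 4−1 = 3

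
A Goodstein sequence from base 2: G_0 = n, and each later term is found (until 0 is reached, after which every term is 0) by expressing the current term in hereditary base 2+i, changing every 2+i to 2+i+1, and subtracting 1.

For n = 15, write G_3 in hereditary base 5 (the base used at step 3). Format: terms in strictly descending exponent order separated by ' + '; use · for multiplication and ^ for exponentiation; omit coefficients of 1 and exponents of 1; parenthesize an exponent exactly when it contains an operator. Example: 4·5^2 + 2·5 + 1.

5^(5 + 1) + 5^5 + 2

G_0=15  [base 2] 2^(2 + 1) + 2^2 + 2 + 1  →[2↦3]→  3^(3 + 1) + 3^3 + 3 + 1 = 112  −1 ⇒ G_1=111
G_1=111  [base 3] 3^(3 + 1) + 3^3 + 3  →[3↦4]→  4^(4 + 1) + 4^4 + 4 = 1284  −1 ⇒ G_2=1283
G_2=1283  [base 4] 4^(4 + 1) + 4^4 + 3  →[4↦5]→  5^(5 + 1) + 5^5 + 3 = 18753  −1 ⇒ G_3=18752
G_3=18752  [base 5] 5^(5 + 1) + 5^5 + 2  →[5↦6]→  6^(6 + 1) + 6^6 + 2 = 326594  −1 ⇒ G_4=326593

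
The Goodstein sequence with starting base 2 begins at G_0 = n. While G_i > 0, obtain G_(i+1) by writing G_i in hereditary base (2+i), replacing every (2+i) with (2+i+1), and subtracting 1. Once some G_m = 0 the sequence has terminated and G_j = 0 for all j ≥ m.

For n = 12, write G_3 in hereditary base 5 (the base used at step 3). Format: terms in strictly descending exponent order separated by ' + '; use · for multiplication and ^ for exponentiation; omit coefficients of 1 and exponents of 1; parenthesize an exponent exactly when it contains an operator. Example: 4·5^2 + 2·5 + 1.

G_0 = 12. HB_2(12) = 2^(2 + 1) + 2^2. Bump = 108. G_1 = 107.
G_1 = 107. HB_3(107) = 3^(3 + 1) + 2·3^2 + 2·3 + 2. Bump = 1066. G_2 = 1065.
G_2 = 1065. HB_4(1065) = 4^(4 + 1) + 2·4^2 + 2·4 + 1. Bump = 15686. G_3 = 15685.
G_3 = 15685. HB_5(15685) = 5^(5 + 1) + 2·5^2 + 2·5. Bump = 280020. G_4 = 280019.

5^(5 + 1) + 2·5^2 + 2·5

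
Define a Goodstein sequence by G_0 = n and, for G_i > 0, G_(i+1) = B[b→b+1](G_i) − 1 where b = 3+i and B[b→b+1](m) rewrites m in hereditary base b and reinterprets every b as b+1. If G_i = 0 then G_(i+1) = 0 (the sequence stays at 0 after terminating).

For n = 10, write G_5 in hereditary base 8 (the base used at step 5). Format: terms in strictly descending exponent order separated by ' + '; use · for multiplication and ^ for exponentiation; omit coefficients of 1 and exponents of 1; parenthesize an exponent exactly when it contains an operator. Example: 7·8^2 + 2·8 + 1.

G_0 = 10. HB_3(10) = 3^2 + 1. Bump = 17. G_1 = 16.
G_1 = 16. HB_4(16) = 4^2. Bump = 25. G_2 = 24.
G_2 = 24. HB_5(24) = 4·5 + 4. Bump = 28. G_3 = 27.
G_3 = 27. HB_6(27) = 4·6 + 3. Bump = 31. G_4 = 30.
G_4 = 30. HB_7(30) = 4·7 + 2. Bump = 34. G_5 = 33.

4·8 + 1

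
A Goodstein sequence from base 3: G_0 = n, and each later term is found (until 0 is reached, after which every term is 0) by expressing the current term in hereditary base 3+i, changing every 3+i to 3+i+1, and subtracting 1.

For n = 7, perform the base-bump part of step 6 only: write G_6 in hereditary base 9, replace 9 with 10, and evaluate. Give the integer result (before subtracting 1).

10

7 —HB3→ 2·3 + 1 —bump→ 2·4 + 1 = 9 —(−1)→ 8
8 —HB4→ 2·4 —bump→ 2·5 = 10 —(−1)→ 9
9 —HB5→ 5 + 4 —bump→ 6 + 4 = 10 —(−1)→ 9
9 —HB6→ 6 + 3 —bump→ 7 + 3 = 10 —(−1)→ 9
9 —HB7→ 7 + 2 —bump→ 8 + 2 = 10 —(−1)→ 9
9 —HB8→ 8 + 1 —bump→ 9 + 1 = 10 —(−1)→ 9
9 —HB9→ 9 —bump→ 10 = 10 —(−1)→ 9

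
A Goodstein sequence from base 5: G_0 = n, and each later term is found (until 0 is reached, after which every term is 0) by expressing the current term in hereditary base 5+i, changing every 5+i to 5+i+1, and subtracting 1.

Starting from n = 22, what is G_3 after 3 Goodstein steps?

base 5: 22 = 4·5 + 2; at 6: 4·6 + 2 = 26; next = 25
base 6: 25 = 4·6 + 1; at 7: 4·7 + 1 = 29; next = 28
base 7: 28 = 4·7; at 8: 4·8 = 32; next = 31
base 8: 31 = 3·8 + 7; at 9: 3·9 + 7 = 34; next = 33

31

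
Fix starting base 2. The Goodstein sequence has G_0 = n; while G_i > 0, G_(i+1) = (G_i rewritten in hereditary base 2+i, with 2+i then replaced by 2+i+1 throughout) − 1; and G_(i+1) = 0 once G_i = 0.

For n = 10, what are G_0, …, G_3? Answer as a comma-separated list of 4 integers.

(0) 10|_2 = 2^(2 + 1) + 2 ↦ 3^(3 + 1) + 3|_3 = 84 ⇒ 83
(1) 83|_3 = 3^(3 + 1) + 2 ↦ 4^(4 + 1) + 2|_4 = 1026 ⇒ 1025
(2) 1025|_4 = 4^(4 + 1) + 1 ↦ 5^(5 + 1) + 1|_5 = 15626 ⇒ 15625

10, 83, 1025, 15625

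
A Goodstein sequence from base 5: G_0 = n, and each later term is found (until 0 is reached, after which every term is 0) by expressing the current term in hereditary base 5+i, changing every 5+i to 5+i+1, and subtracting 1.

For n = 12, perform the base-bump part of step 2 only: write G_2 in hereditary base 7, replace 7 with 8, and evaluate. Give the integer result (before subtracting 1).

(0) 12|_5 = 2·5 + 2 ↦ 2·6 + 2|_6 = 14 ⇒ 13
(1) 13|_6 = 2·6 + 1 ↦ 2·7 + 1|_7 = 15 ⇒ 14
(2) 14|_7 = 2·7 ↦ 2·8|_8 = 16 ⇒ 15

16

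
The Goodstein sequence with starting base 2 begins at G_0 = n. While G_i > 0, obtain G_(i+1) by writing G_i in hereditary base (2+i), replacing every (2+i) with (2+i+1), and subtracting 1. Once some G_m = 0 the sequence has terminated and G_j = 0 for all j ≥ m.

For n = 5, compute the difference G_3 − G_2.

base 2: 5 = 2^2 + 1; at 3: 3^3 + 1 = 28; next = 27
base 3: 27 = 3^3; at 4: 4^4 = 256; next = 255
base 4: 255 = 3·4^3 + 3·4^2 + 3·4 + 3; at 5: 3·5^3 + 3·5^2 + 3·5 + 3 = 468; next = 467

212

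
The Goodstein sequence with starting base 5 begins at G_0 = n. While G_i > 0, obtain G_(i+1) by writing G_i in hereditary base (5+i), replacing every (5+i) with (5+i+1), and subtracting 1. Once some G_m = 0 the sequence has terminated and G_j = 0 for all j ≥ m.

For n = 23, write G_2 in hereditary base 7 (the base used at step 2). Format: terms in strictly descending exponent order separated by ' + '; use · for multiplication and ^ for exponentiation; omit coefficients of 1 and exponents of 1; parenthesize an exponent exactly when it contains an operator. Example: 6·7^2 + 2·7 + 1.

4·7 + 1

base 5: 23 = 4·5 + 3; at 6: 4·6 + 3 = 27; next = 26
base 6: 26 = 4·6 + 2; at 7: 4·7 + 2 = 30; next = 29
base 7: 29 = 4·7 + 1; at 8: 4·8 + 1 = 33; next = 32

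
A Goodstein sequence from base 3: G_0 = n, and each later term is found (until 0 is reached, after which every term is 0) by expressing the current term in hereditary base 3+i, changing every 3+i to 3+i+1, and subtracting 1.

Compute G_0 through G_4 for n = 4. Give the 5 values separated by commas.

4, 4, 4, 3, 2

[0] 4 ≡ 3 + 1 (base 3). Lift 4: 5. −1: 4.
[1] 4 ≡ 4 (base 4). Lift 5: 5. −1: 4.
[2] 4 ≡ 4 (base 5). Lift 6: 4. −1: 3.
[3] 3 ≡ 3 (base 6). Lift 7: 3. −1: 2.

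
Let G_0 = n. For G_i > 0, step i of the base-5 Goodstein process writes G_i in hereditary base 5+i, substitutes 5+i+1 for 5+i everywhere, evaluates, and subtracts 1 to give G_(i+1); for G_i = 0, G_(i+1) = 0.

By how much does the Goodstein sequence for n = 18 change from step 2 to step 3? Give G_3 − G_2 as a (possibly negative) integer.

G_0=18  [base 5] 3·5 + 3  →[5↦6]→  3·6 + 3 = 21  −1 ⇒ G_1=20
G_1=20  [base 6] 3·6 + 2  →[6↦7]→  3·7 + 2 = 23  −1 ⇒ G_2=22
G_2=22  [base 7] 3·7 + 1  →[7↦8]→  3·8 + 1 = 25  −1 ⇒ G_3=24

2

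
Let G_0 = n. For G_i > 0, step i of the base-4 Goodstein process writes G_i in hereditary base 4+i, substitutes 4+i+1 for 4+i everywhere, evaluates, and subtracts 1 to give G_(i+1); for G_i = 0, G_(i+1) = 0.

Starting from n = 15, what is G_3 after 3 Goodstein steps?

21

G_0=15  [base 4] 3·4 + 3  →[4↦5]→  3·5 + 3 = 18  −1 ⇒ G_1=17
G_1=17  [base 5] 3·5 + 2  →[5↦6]→  3·6 + 2 = 20  −1 ⇒ G_2=19
G_2=19  [base 6] 3·6 + 1  →[6↦7]→  3·7 + 1 = 22  −1 ⇒ G_3=21
G_3=21  [base 7] 3·7  →[7↦8]→  3·8 = 24  −1 ⇒ G_4=23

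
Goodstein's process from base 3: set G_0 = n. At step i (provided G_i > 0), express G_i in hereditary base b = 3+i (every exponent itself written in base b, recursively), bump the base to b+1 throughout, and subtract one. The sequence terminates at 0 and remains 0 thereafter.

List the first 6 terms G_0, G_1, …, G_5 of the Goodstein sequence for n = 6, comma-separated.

6, 7, 7, 7, 7, 7

i=0: 6 = 2·3 (b=3); 3→4: 2·4 = 8; 8−1 = 7
i=1: 7 = 4 + 3 (b=4); 4→5: 5 + 3 = 8; 8−1 = 7
i=2: 7 = 5 + 2 (b=5); 5→6: 6 + 2 = 8; 8−1 = 7
i=3: 7 = 6 + 1 (b=6); 6→7: 7 + 1 = 8; 8−1 = 7
i=4: 7 = 7 (b=7); 7→8: 8 = 8; 8−1 = 7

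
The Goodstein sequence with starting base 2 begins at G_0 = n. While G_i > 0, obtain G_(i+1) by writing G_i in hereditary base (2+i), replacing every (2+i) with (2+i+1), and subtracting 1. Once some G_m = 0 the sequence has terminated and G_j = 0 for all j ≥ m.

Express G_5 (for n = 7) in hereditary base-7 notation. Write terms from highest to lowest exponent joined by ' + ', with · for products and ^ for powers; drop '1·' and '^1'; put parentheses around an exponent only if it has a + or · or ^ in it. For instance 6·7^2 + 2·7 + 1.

7^7

7 —HB2→ 2^2 + 2 + 1 —bump→ 3^3 + 3 + 1 = 31 —(−1)→ 30
30 —HB3→ 3^3 + 3 —bump→ 4^4 + 4 = 260 —(−1)→ 259
259 —HB4→ 4^4 + 3 —bump→ 5^5 + 3 = 3128 —(−1)→ 3127
3127 —HB5→ 5^5 + 2 —bump→ 6^6 + 2 = 46658 —(−1)→ 46657
46657 —HB6→ 6^6 + 1 —bump→ 7^7 + 1 = 823544 —(−1)→ 823543
823543 —HB7→ 7^7 —bump→ 8^8 = 16777216 —(−1)→ 16777215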